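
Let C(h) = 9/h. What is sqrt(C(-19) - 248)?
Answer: I*sqrt(89699)/19 ≈ 15.763*I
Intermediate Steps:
sqrt(C(-19) - 248) = sqrt(9/(-19) - 248) = sqrt(9*(-1/19) - 248) = sqrt(-9/19 - 248) = sqrt(-4721/19) = I*sqrt(89699)/19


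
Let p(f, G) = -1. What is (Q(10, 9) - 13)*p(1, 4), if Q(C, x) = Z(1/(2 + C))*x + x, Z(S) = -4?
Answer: 40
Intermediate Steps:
Q(C, x) = -3*x (Q(C, x) = -4*x + x = -3*x)
(Q(10, 9) - 13)*p(1, 4) = (-3*9 - 13)*(-1) = (-27 - 13)*(-1) = -40*(-1) = 40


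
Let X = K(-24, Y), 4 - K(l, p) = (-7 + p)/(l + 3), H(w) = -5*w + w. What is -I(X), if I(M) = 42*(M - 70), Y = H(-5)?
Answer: 2746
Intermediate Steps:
H(w) = -4*w
Y = 20 (Y = -4*(-5) = 20)
K(l, p) = 4 - (-7 + p)/(3 + l) (K(l, p) = 4 - (-7 + p)/(l + 3) = 4 - (-7 + p)/(3 + l))
X = 97/21 (X = (19 - 1*20 + 4*(-24))/(3 - 24) = (19 - 20 - 96)/(-21) = -1/21*(-97) = 97/21 ≈ 4.6190)
I(M) = -2940 + 42*M (I(M) = 42*(-70 + M) = -2940 + 42*M)
-I(X) = -(-2940 + 42*(97/21)) = -(-2940 + 194) = -1*(-2746) = 2746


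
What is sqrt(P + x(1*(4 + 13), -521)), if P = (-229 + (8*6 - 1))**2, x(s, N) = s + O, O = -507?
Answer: 21*sqrt(74) ≈ 180.65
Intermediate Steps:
x(s, N) = -507 + s (x(s, N) = s - 507 = -507 + s)
P = 33124 (P = (-229 + (48 - 1))**2 = (-229 + 47)**2 = (-182)**2 = 33124)
sqrt(P + x(1*(4 + 13), -521)) = sqrt(33124 + (-507 + 1*(4 + 13))) = sqrt(33124 + (-507 + 1*17)) = sqrt(33124 + (-507 + 17)) = sqrt(33124 - 490) = sqrt(32634) = 21*sqrt(74)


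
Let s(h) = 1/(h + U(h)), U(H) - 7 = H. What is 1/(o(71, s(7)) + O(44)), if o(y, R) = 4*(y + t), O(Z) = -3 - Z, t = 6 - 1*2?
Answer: 1/253 ≈ 0.0039526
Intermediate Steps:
t = 4 (t = 6 - 2 = 4)
U(H) = 7 + H
s(h) = 1/(7 + 2*h) (s(h) = 1/(h + (7 + h)) = 1/(7 + 2*h))
o(y, R) = 16 + 4*y (o(y, R) = 4*(y + 4) = 4*(4 + y) = 16 + 4*y)
1/(o(71, s(7)) + O(44)) = 1/((16 + 4*71) + (-3 - 1*44)) = 1/((16 + 284) + (-3 - 44)) = 1/(300 - 47) = 1/253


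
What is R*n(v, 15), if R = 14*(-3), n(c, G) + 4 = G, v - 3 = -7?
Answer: -462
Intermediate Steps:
v = -4 (v = 3 - 7 = -4)
n(c, G) = -4 + G
R = -42
R*n(v, 15) = -42*(-4 + 15) = -42*11 = -462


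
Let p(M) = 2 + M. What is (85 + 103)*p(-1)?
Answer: 188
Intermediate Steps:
(85 + 103)*p(-1) = (85 + 103)*(2 - 1) = 188*1 = 188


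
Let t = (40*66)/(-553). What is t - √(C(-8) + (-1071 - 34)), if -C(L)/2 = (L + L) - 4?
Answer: -2640/553 - I*√1065 ≈ -4.774 - 32.634*I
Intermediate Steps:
C(L) = 8 - 4*L (C(L) = -2*((L + L) - 4) = -2*(2*L - 4) = -2*(-4 + 2*L) = 8 - 4*L)
t = -2640/553 (t = 2640*(-1/553) = -2640/553 ≈ -4.7740)
t - √(C(-8) + (-1071 - 34)) = -2640/553 - √((8 - 4*(-8)) + (-1071 - 34)) = -2640/553 - √((8 + 32) - 1105) = -2640/553 - √(40 - 1105) = -2640/553 - √(-1065) = -2640/553 - I*√1065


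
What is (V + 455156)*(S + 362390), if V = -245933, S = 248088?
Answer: 127726038594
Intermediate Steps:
(V + 455156)*(S + 362390) = (-245933 + 455156)*(248088 + 362390) = 209223*610478 = 127726038594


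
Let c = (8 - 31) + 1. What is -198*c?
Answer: 4356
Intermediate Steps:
c = -22 (c = -23 + 1 = -22)
-198*c = -198*(-22) = 4356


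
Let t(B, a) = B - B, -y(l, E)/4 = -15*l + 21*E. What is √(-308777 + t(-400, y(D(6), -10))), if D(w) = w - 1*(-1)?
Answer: I*√308777 ≈ 555.68*I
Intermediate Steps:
D(w) = 1 + w (D(w) = w + 1 = 1 + w)
y(l, E) = -84*E + 60*l (y(l, E) = -4*(-15*l + 21*E) = -84*E + 60*l)
t(B, a) = 0
√(-308777 + t(-400, y(D(6), -10))) = √(-308777 + 0) = √(-308777) = I*√308777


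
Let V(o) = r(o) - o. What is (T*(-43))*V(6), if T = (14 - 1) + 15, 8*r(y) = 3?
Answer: 13545/2 ≈ 6772.5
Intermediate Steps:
r(y) = 3/8 (r(y) = (⅛)*3 = 3/8)
V(o) = 3/8 - o
T = 28 (T = 13 + 15 = 28)
(T*(-43))*V(6) = (28*(-43))*(3/8 - 1*6) = -1204*(3/8 - 6) = -1204*(-45/8) = 13545/2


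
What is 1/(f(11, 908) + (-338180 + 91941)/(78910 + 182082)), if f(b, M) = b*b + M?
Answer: 260992/268314529 ≈ 0.00097271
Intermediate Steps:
f(b, M) = M + b² (f(b, M) = b² + M = M + b²)
1/(f(11, 908) + (-338180 + 91941)/(78910 + 182082)) = 1/((908 + 11²) + (-338180 + 91941)/(78910 + 182082)) = 1/((908 + 121) - 246239/260992) = 1/(1029 - 246239*1/260992) = 1/(1029 - 246239/260992) = 1/(268314529/260992) = 260992/268314529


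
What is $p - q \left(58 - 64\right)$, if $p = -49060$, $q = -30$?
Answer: $-49240$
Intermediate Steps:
$p - q \left(58 - 64\right) = -49060 - - 30 \left(58 - 64\right) = -49060 - \left(-30\right) \left(-6\right) = -49060 - 180 = -49240$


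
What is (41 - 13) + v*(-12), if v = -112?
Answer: 1372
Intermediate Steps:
(41 - 13) + v*(-12) = (41 - 13) - 112*(-12) = 28 + 1344 = 1372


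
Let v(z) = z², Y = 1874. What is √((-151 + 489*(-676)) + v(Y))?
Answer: √3181161 ≈ 1783.6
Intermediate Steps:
√((-151 + 489*(-676)) + v(Y)) = √((-151 + 489*(-676)) + 1874²) = √((-151 - 330564) + 3511876) = √(-330715 + 3511876) = √3181161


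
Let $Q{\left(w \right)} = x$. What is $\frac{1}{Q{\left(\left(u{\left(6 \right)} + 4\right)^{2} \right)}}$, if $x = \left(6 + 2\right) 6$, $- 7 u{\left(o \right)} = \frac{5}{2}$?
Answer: $\frac{1}{48} \approx 0.020833$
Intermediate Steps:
$u{\left(o \right)} = - \frac{5}{14}$ ($u{\left(o \right)} = - \frac{5 \cdot \frac{1}{2}}{7} = \left(- \frac{1}{7}\right) \frac{5}{2} = - \frac{5}{14}$)
$x = 48$ ($x = 8 \cdot 6 = 48$)
$Q{\left(w \right)} = 48$
$\frac{1}{Q{\left(\left(u{\left(6 \right)} + 4\right)^{2} \right)}} = \frac{1}{48}$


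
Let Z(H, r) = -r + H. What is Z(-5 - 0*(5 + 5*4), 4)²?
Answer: 81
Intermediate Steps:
Z(H, r) = H - r
Z(-5 - 0*(5 + 5*4), 4)² = ((-5 - 0*(5 + 5*4)) - 1*4)² = ((-5 - 0*(5 + 20)) - 4)² = ((-5 - 0*25) - 4)² = ((-5 - 1*0) - 4)² = ((-5 + 0) - 4)² = (-5 - 4)² = (-9)² = 81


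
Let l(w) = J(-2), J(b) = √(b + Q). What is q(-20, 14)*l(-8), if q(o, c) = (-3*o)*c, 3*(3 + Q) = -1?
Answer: 1120*I*√3 ≈ 1939.9*I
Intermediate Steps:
Q = -10/3 (Q = -3 + (⅓)*(-1) = -3 - ⅓ = -10/3 ≈ -3.3333)
J(b) = √(-10/3 + b) (J(b) = √(b - 10/3) = √(-10/3 + b))
l(w) = 4*I*√3/3 (l(w) = √(-30 + 9*(-2))/3 = √(-30 - 18)/3 = √(-48)/3 = (4*I*√3)/3 = 4*I*√3/3)
q(o, c) = -3*c*o
q(-20, 14)*l(-8) = (-3*14*(-20))*(4*I*√3/3) = 840*(4*I*√3/3) = 1120*I*√3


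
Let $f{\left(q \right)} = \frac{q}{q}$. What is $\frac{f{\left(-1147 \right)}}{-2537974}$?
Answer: $- \frac{1}{2537974} \approx -3.9401 \cdot 10^{-7}$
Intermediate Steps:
$f{\left(q \right)} = 1$
$\frac{f{\left(-1147 \right)}}{-2537974} = 1 \frac{1}{-2537974} = 1 \left(- \frac{1}{2537974}\right) = - \frac{1}{2537974}$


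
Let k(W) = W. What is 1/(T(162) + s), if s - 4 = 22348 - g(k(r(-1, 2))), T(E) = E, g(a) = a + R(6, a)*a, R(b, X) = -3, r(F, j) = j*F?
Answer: 1/22510 ≈ 4.4425e-5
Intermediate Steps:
r(F, j) = F*j
g(a) = -2*a (g(a) = a - 3*a = -2*a)
s = 22348 (s = 4 + (22348 - (-2)*(-1*2)) = 4 + (22348 - (-2)*(-2)) = 4 + (22348 - 1*4) = 4 + (22348 - 4) = 4 + 22344 = 22348)
1/(T(162) + s) = 1/(162 + 22348) = 1/22510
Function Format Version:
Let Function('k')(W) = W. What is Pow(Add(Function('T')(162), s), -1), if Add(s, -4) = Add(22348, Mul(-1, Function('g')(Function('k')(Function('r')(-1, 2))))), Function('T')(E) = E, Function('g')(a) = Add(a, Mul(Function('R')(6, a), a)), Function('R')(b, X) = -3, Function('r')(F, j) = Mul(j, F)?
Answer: Rational(1, 22510) ≈ 4.4425e-5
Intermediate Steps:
Function('r')(F, j) = Mul(F, j)
Function('g')(a) = Mul(-2, a) (Function('g')(a) = Add(a, Mul(-3, a)) = Mul(-2, a))
s = 22348 (s = Add(4, Add(22348, Mul(-1, Mul(-2, Mul(-1, 2))))) = Add(4, Add(22348, Mul(-1, Mul(-2, -2)))) = Add(4, Add(22348, Mul(-1, 4))) = Add(4, Add(22348, -4)) = Add(4, 22344) = 22348)
Pow(Add(Function('T')(162), s), -1) = Pow(Add(162, 22348), -1) = Pow(22510, -1) = Rational(1, 22510)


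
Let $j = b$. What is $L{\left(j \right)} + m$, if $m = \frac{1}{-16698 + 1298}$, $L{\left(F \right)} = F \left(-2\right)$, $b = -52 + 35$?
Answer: $\frac{523599}{15400} \approx 34.0$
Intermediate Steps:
$b = -17$
$j = -17$
$L{\left(F \right)} = - 2 F$
$m = - \frac{1}{15400}$ ($m = \frac{1}{-15400} = - \frac{1}{15400} \approx -6.4935 \cdot 10^{-5}$)
$L{\left(j \right)} + m = \left(-2\right) \left(-17\right) - \frac{1}{15400} = 34 - \frac{1}{15400} = \frac{523599}{15400}$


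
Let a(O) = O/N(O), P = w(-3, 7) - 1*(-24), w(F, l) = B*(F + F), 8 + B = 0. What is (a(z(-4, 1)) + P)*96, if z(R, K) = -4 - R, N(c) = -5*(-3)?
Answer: 6912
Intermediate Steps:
B = -8 (B = -8 + 0 = -8)
N(c) = 15
w(F, l) = -16*F (w(F, l) = -8*(F + F) = -16*F)
P = 72 (P = -16*(-3) - 1*(-24) = 48 + 24 = 72)
a(O) = O/15
(a(z(-4, 1)) + P)*96 = ((-4 - 1*(-4))/15 + 72)*96 = ((-4 + 4)/15 + 72)*96 = ((1/15)*0 + 72)*96 = (0 + 72)*96 = 72*96 = 6912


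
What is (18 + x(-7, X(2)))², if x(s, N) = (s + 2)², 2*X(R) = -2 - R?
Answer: 1849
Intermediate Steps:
X(R) = -1 - R/2 (X(R) = (-2 - R)/2 = -1 - R/2)
x(s, N) = (2 + s)²
(18 + x(-7, X(2)))² = (18 + (2 - 7)²)² = (18 + (-5)²)² = (18 + 25)² = 43² = 1849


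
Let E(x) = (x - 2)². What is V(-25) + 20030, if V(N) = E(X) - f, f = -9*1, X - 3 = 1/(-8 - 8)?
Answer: 5130209/256 ≈ 20040.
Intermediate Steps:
X = 47/16 (X = 3 + 1/(-8 - 8) = 3 + 1/(-16) = 3 - 1/16 = 47/16 ≈ 2.9375)
f = -9
E(x) = (-2 + x)²
V(N) = 2529/256 (V(N) = (-2 + 47/16)² - 1*(-9) = (15/16)² + 9 = 225/256 + 9 = 2529/256)
V(-25) + 20030 = 2529/256 + 20030 = 5130209/256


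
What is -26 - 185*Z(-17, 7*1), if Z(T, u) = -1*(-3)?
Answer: -581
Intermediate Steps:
Z(T, u) = 3
-26 - 185*Z(-17, 7*1) = -26 - 185*3 = -26 - 555 = -581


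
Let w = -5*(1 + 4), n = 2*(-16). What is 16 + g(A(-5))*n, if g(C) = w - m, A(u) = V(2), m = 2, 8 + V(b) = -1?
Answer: 880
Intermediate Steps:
V(b) = -9 (V(b) = -8 - 1 = -9)
n = -32
A(u) = -9
w = -25 (w = -5*5 = -25)
g(C) = -27 (g(C) = -25 - 1*2 = -25 - 2 = -27)
16 + g(A(-5))*n = 16 - 27*(-32) = 16 + 864 = 880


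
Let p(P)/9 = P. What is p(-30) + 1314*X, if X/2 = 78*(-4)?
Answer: -820206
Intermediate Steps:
X = -624 (X = 2*(78*(-4)) = 2*(-312) = -624)
p(P) = 9*P
p(-30) + 1314*X = 9*(-30) + 1314*(-624) = -270 - 819936 = -820206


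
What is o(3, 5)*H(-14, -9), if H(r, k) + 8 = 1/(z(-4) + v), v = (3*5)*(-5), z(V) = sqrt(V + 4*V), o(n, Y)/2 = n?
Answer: -54282/1129 - 12*I*sqrt(5)/5645 ≈ -48.08 - 0.0047534*I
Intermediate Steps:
o(n, Y) = 2*n
z(V) = sqrt(5)*sqrt(V) (z(V) = sqrt(5*V) = sqrt(5)*sqrt(V))
v = -75 (v = 15*(-5) = -75)
H(r, k) = -8 + 1/(-75 + 2*I*sqrt(5)) (H(r, k) = -8 + 1/(sqrt(5)*sqrt(-4) - 75) = -8 + 1/(sqrt(5)*(2*I) - 75) = -8 + 1/(2*I*sqrt(5) - 75) = -8 + 1/(-75 + 2*I*sqrt(5)))
o(3, 5)*H(-14, -9) = (2*3)*(-9047/1129 - 2*I*sqrt(5)/5645) = 6*(-9047/1129 - 2*I*sqrt(5)/5645) = -54282/1129 - 12*I*sqrt(5)/5645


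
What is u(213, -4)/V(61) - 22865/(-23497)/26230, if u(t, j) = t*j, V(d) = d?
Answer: -1721667611/123265262 ≈ -13.967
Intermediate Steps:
u(t, j) = j*t
u(213, -4)/V(61) - 22865/(-23497)/26230 = -4*213/61 - 22865/(-23497)/26230 = -852*1/61 - 22865*(-1/23497)*(1/26230) = -852/61 + (22865/23497)*(1/26230) = -852/61 + 4573/123265262 = -1721667611/123265262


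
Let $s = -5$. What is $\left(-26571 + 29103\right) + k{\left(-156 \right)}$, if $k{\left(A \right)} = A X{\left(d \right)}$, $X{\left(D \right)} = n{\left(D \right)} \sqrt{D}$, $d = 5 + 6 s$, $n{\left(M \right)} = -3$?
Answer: $2532 + 2340 i \approx 2532.0 + 2340.0 i$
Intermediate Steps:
$d = -25$ ($d = 5 + 6 \left(-5\right) = 5 - 30 = -25$)
$X{\left(D \right)} = - 3 \sqrt{D}$
$k{\left(A \right)} = - 15 i A$ ($k{\left(A \right)} = A \left(- 3 \sqrt{-25}\right) = A \left(- 3 \cdot 5 i\right) = A \left(- 15 i\right) = - 15 i A$)
$\left(-26571 + 29103\right) + k{\left(-156 \right)} = \left(-26571 + 29103\right) - 15 i \left(-156\right) = 2532 + 2340 i$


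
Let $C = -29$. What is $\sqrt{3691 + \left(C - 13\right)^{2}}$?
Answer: $\sqrt{5455} \approx 73.858$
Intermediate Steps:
$\sqrt{3691 + \left(C - 13\right)^{2}} = \sqrt{3691 + \left(-29 - 13\right)^{2}} = \sqrt{3691 + \left(-42\right)^{2}} = \sqrt{3691 + 1764} = \sqrt{5455}$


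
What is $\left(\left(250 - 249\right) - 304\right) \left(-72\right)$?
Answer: $21816$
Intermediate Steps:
$\left(\left(250 - 249\right) - 304\right) \left(-72\right) = \left(1 - 304\right) \left(-72\right) = \left(-303\right) \left(-72\right) = 21816$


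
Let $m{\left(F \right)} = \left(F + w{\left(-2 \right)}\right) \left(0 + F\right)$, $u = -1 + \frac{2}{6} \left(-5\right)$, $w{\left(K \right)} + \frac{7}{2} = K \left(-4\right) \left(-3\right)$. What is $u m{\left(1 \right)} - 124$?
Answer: $- \frac{160}{3} \approx -53.333$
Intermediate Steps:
$w{\left(K \right)} = - \frac{7}{2} + 12 K$ ($w{\left(K \right)} = - \frac{7}{2} + K \left(-4\right) \left(-3\right) = - \frac{7}{2} + - 4 K \left(-3\right) = - \frac{7}{2} + 12 K$)
$u = - \frac{8}{3}$ ($u = -1 + 2 \cdot \frac{1}{6} \left(-5\right) = -1 + \frac{1}{3} \left(-5\right) = -1 - \frac{5}{3} = - \frac{8}{3} \approx -2.6667$)
$m{\left(F \right)} = F \left(- \frac{55}{2} + F\right)$ ($m{\left(F \right)} = \left(F + \left(- \frac{7}{2} + 12 \left(-2\right)\right)\right) \left(0 + F\right) = \left(F - \frac{55}{2}\right) F = \left(- \frac{55}{2} + F\right) F = F \left(- \frac{55}{2} + F\right)$)
$u m{\left(1 \right)} - 124 = - \frac{8 \cdot \frac{1}{2} \cdot 1 \left(-55 + 2 \cdot 1\right)}{3} - 124 = - \frac{8 \cdot \frac{1}{2} \cdot 1 \left(-55 + 2\right)}{3} - 124 = - \frac{8 \cdot \frac{1}{2} \cdot 1 \left(-53\right)}{3} - 124 = \left(- \frac{8}{3}\right) \left(- \frac{53}{2}\right) - 124 = \frac{212}{3} - 124 = - \frac{160}{3}$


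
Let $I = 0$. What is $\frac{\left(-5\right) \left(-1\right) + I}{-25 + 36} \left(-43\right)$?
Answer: $- \frac{215}{11} \approx -19.545$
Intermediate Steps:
$\frac{\left(-5\right) \left(-1\right) + I}{-25 + 36} \left(-43\right) = \frac{\left(-5\right) \left(-1\right) + 0}{-25 + 36} \left(-43\right) = \frac{5 + 0}{11} \left(-43\right) = 5 \cdot \frac{1}{11} \left(-43\right) = \frac{5}{11} \left(-43\right) = - \frac{215}{11}$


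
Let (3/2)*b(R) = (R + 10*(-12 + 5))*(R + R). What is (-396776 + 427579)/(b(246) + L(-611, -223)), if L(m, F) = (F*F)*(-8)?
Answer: -30803/340104 ≈ -0.090569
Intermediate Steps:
L(m, F) = -8*F² (L(m, F) = F²*(-8) = -8*F²)
b(R) = 4*R*(-70 + R)/3 (b(R) = 2*((R + 10*(-12 + 5))*(R + R))/3 = 2*((R + 10*(-7))*(2*R))/3 = 2*((R - 70)*(2*R))/3 = 2*((-70 + R)*(2*R))/3 = 2*(2*R*(-70 + R))/3 = 4*R*(-70 + R)/3)
(-396776 + 427579)/(b(246) + L(-611, -223)) = (-396776 + 427579)/((4/3)*246*(-70 + 246) - 8*(-223)²) = 30803/((4/3)*246*176 - 8*49729) = 30803/(57728 - 397832) = 30803/(-340104) = 30803*(-1/340104) = -30803/340104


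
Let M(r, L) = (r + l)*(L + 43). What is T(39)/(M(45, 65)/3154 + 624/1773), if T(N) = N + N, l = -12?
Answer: 36348273/690589 ≈ 52.634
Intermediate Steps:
T(N) = 2*N
M(r, L) = (-12 + r)*(43 + L) (M(r, L) = (r - 12)*(L + 43) = (-12 + r)*(43 + L))
T(39)/(M(45, 65)/3154 + 624/1773) = (2*39)/((-516 - 12*65 + 43*45 + 65*45)/3154 + 624/1773) = 78/((-516 - 780 + 1935 + 2925)*(1/3154) + 624*(1/1773)) = 78/(3564*(1/3154) + 208/591) = 78/(1782/1577 + 208/591) = 78/(1381178/932007) = 78*(932007/1381178) = 36348273/690589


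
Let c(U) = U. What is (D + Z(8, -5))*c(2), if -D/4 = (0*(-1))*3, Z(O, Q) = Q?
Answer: -10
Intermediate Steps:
D = 0 (D = -4*0*(-1)*3 = -0*3 = -4*0 = 0)
(D + Z(8, -5))*c(2) = (0 - 5)*2 = -5*2 = -10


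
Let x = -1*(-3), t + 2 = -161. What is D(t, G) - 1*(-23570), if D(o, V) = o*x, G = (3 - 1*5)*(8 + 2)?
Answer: 23081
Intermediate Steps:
t = -163 (t = -2 - 161 = -163)
G = -20 (G = (3 - 5)*10 = -2*10 = -20)
x = 3
D(o, V) = 3*o (D(o, V) = o*3 = 3*o)
D(t, G) - 1*(-23570) = 3*(-163) - 1*(-23570) = -489 + 23570 = 23081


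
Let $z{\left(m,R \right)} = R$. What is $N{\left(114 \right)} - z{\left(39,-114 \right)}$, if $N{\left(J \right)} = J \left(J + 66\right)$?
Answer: $20634$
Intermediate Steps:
$N{\left(J \right)} = J \left(66 + J\right)$
$N{\left(114 \right)} - z{\left(39,-114 \right)} = 114 \left(66 + 114\right) - -114 = 114 \cdot 180 + 114 = 20520 + 114 = 20634$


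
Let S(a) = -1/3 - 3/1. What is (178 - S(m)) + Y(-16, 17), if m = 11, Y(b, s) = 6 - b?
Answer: 610/3 ≈ 203.33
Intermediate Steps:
S(a) = -10/3 (S(a) = -1*⅓ - 3*1 = -⅓ - 3 = -10/3)
(178 - S(m)) + Y(-16, 17) = (178 - 1*(-10/3)) + (6 - 1*(-16)) = (178 + 10/3) + (6 + 16) = 544/3 + 22 = 610/3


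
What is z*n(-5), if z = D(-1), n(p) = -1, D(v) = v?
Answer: 1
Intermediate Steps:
z = -1
z*n(-5) = -1*(-1) = 1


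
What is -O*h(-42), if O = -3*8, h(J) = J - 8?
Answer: -1200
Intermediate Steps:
h(J) = -8 + J
O = -24
-O*h(-42) = -(-24)*(-8 - 42) = -(-24)*(-50) = -1*1200 = -1200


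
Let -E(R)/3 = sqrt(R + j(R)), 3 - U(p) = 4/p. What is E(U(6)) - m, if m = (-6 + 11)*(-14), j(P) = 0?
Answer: 70 - sqrt(21) ≈ 65.417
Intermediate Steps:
U(p) = 3 - 4/p
m = -70 (m = 5*(-14) = -70)
E(R) = -3*sqrt(R) (E(R) = -3*sqrt(R + 0) = -3*sqrt(R))
E(U(6)) - m = -3*sqrt(3 - 4/6) - 1*(-70) = -3*sqrt(3 - 4*1/6) + 70 = -3*sqrt(3 - 2/3) + 70 = -sqrt(21) + 70 = 70 - sqrt(21)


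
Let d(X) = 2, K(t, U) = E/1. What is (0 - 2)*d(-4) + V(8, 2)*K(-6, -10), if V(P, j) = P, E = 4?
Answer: 28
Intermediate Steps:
K(t, U) = 4 (K(t, U) = 4/1 = 4*1 = 4)
(0 - 2)*d(-4) + V(8, 2)*K(-6, -10) = (0 - 2)*2 + 8*4 = -2*2 + 32 = -4 + 32 = 28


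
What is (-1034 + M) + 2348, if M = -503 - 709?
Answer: 102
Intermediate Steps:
M = -1212
(-1034 + M) + 2348 = (-1034 - 1212) + 2348 = -2246 + 2348 = 102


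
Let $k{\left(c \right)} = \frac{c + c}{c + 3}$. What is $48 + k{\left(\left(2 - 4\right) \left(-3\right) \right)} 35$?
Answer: $\frac{284}{3} \approx 94.667$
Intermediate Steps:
$k{\left(c \right)} = \frac{2 c}{3 + c}$
$48 + k{\left(\left(2 - 4\right) \left(-3\right) \right)} 35 = 48 + \frac{2 \left(2 - 4\right) \left(-3\right)}{3 + \left(2 - 4\right) \left(-3\right)} 35 = 48 + \frac{2 \left(\left(-2\right) \left(-3\right)\right)}{3 - -6} \cdot 35 = 48 + 2 \cdot 6 \frac{1}{3 + 6} \cdot 35 = 48 + 2 \cdot 6 \cdot \frac{1}{9} \cdot 35 = 48 + \frac{4}{3} \cdot 35 = 48 + \frac{140}{3} = \frac{284}{3}$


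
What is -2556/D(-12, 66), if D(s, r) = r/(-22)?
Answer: 852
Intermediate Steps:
D(s, r) = -r/22 (D(s, r) = r*(-1/22) = -r/22)
-2556/D(-12, 66) = -2556/((-1/22*66)) = -2556/(-3) = -2556*(-⅓) = 852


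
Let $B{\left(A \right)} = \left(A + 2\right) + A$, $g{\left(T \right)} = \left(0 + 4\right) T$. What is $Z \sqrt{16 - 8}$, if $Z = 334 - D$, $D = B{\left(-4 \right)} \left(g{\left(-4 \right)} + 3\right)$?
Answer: $512 \sqrt{2} \approx 724.08$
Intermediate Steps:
$g{\left(T \right)} = 4 T$
$B{\left(A \right)} = 2 + 2 A$ ($B{\left(A \right)} = \left(2 + A\right) + A = 2 + 2 A$)
$D = 78$ ($D = \left(2 + 2 \left(-4\right)\right) \left(4 \left(-4\right) + 3\right) = \left(2 - 8\right) \left(-16 + 3\right) = \left(-6\right) \left(-13\right) = 78$)
$Z = 256$ ($Z = 334 - 78 = 256$)
$Z \sqrt{16 - 8} = 256 \sqrt{16 - 8} = 256 \sqrt{8} = 256 \cdot 2 \sqrt{2} = 512 \sqrt{2}$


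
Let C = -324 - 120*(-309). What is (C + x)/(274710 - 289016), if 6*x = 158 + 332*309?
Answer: -161641/42918 ≈ -3.7663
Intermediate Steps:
x = 51373/3 (x = (158 + 332*309)/6 = (158 + 102588)/6 = (⅙)*102746 = 51373/3 ≈ 17124.)
C = 36756 (C = -324 + 37080 = 36756)
(C + x)/(274710 - 289016) = (36756 + 51373/3)/(274710 - 289016) = (161641/3)/(-14306) = (161641/3)*(-1/14306) = -161641/42918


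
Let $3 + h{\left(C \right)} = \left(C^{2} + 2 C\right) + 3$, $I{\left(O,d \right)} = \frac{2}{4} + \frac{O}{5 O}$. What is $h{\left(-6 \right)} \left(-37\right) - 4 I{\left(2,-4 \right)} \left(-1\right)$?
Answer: $- \frac{12432}{5} \approx -2486.4$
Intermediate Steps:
$I{\left(O,d \right)} = \frac{7}{10}$ ($I{\left(O,d \right)} = 2 \cdot \frac{1}{4} + O \frac{1}{5 O} = \frac{1}{2} + \frac{1}{5} = \frac{7}{10}$)
$h{\left(C \right)} = C^{2} + 2 C$ ($h{\left(C \right)} = -3 + \left(\left(C^{2} + 2 C\right) + 3\right) = -3 + \left(3 + C^{2} + 2 C\right) = C^{2} + 2 C$)
$h{\left(-6 \right)} \left(-37\right) - 4 I{\left(2,-4 \right)} \left(-1\right) = - 6 \left(2 - 6\right) \left(-37\right) \left(-4\right) \frac{7}{10} \left(-1\right) = \left(-6\right) \left(-4\right) \left(-37\right) \left(\left(- \frac{14}{5}\right) \left(-1\right)\right) = 24 \left(-37\right) \frac{14}{5} = \left(-888\right) \frac{14}{5} = - \frac{12432}{5}$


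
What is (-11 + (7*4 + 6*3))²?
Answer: 1225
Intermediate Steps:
(-11 + (7*4 + 6*3))² = (-11 + (28 + 18))² = (-11 + 46)² = 35² = 1225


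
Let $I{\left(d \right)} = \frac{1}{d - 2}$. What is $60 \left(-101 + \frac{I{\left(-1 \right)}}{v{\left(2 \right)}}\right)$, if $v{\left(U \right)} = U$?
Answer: $-6070$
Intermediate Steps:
$I{\left(d \right)} = \frac{1}{-2 + d}$ ($I{\left(d \right)} = \frac{1}{d - 2} = \frac{1}{-2 + d}$)
$60 \left(-101 + \frac{I{\left(-1 \right)}}{v{\left(2 \right)}}\right) = 60 \left(-101 + \frac{1}{\left(-2 - 1\right) 2}\right) = 60 \left(-101 + \frac{1}{-3} \cdot \frac{1}{2}\right) = 60 \left(-101 - \frac{1}{6}\right) = 60 \left(- \frac{607}{6}\right) = -6070$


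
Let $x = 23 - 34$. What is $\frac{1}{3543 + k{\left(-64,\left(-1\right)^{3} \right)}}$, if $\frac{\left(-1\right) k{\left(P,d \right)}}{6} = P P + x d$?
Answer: $- \frac{1}{21099} \approx -4.7396 \cdot 10^{-5}$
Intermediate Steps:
$x = -11$ ($x = 23 - 34 = -11$)
$k{\left(P,d \right)} = - 6 P^{2} + 66 d$ ($k{\left(P,d \right)} = - 6 \left(P P - 11 d\right) = - 6 \left(P^{2} - 11 d\right) = - 6 P^{2} + 66 d$)
$\frac{1}{3543 + k{\left(-64,\left(-1\right)^{3} \right)}} = \frac{1}{3543 + \left(- 6 \left(-64\right)^{2} + 66 \left(-1\right)^{3}\right)} = \frac{1}{3543 + \left(\left(-6\right) 4096 + 66 \left(-1\right)\right)} = \frac{1}{3543 - 24642} = \frac{1}{-21099} = - \frac{1}{21099}$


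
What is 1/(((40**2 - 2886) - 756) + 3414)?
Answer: 1/1372 ≈ 0.00072886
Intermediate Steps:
1/(((40**2 - 2886) - 756) + 3414) = 1/(((1600 - 2886) - 756) + 3414) = 1/((-1286 - 756) + 3414) = 1/(-2042 + 3414) = 1/1372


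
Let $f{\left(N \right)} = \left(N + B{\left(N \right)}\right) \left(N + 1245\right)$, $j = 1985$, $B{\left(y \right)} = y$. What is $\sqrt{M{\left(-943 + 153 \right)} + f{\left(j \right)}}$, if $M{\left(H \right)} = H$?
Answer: $\sqrt{12822310} \approx 3580.8$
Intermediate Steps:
$f{\left(N \right)} = 2 N \left(1245 + N\right)$ ($f{\left(N \right)} = \left(N + N\right) \left(N + 1245\right) = 2 N \left(1245 + N\right)$)
$\sqrt{M{\left(-943 + 153 \right)} + f{\left(j \right)}} = \sqrt{\left(-943 + 153\right) + 2 \cdot 1985 \left(1245 + 1985\right)} = \sqrt{-790 + 2 \cdot 1985 \cdot 3230} = \sqrt{-790 + 12823100} = \sqrt{12822310}$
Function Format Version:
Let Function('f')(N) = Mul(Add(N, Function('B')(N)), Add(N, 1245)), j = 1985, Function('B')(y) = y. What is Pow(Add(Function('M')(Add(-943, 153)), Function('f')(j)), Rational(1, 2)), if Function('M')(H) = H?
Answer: Pow(12822310, Rational(1, 2)) ≈ 3580.8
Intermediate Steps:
Function('f')(N) = Mul(2, N, Add(1245, N)) (Function('f')(N) = Mul(Add(N, N), Add(N, 1245)) = Mul(Mul(2, N), Add(1245, N)) = Mul(2, N, Add(1245, N)))
Pow(Add(Function('M')(Add(-943, 153)), Function('f')(j)), Rational(1, 2)) = Pow(Add(Add(-943, 153), Mul(2, 1985, Add(1245, 1985))), Rational(1, 2)) = Pow(Add(-790, Mul(2, 1985, 3230)), Rational(1, 2)) = Pow(Add(-790, 12823100), Rational(1, 2)) = Pow(12822310, Rational(1, 2))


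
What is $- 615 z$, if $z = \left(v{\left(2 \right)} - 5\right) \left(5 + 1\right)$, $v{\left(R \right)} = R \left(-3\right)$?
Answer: $40590$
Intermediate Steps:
$v{\left(R \right)} = - 3 R$
$z = -66$ ($z = \left(\left(-3\right) 2 - 5\right) \left(5 + 1\right) = \left(-6 - 5\right) 6 = \left(-11\right) 6 = -66$)
$- 615 z = \left(-615\right) \left(-66\right) = 40590$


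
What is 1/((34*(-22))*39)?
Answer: -1/29172 ≈ -3.4279e-5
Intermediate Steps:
1/((34*(-22))*39) = 1/(-748*39) = 1/(-29172) = -1/29172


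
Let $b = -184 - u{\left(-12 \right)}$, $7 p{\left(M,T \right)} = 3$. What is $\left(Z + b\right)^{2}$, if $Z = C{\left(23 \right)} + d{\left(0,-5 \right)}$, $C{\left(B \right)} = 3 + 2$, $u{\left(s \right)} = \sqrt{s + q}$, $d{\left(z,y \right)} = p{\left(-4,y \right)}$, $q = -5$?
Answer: $\frac{1561667}{49} + \frac{2500 i \sqrt{17}}{7} \approx 31871.0 + 1472.5 i$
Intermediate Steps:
$p{\left(M,T \right)} = \frac{3}{7}$ ($p{\left(M,T \right)} = \frac{1}{7} \cdot 3 = \frac{3}{7}$)
$d{\left(z,y \right)} = \frac{3}{7}$
$u{\left(s \right)} = \sqrt{-5 + s}$ ($u{\left(s \right)} = \sqrt{s - 5} = \sqrt{-5 + s}$)
$C{\left(B \right)} = 5$
$Z = \frac{38}{7}$ ($Z = 5 + \frac{3}{7} = \frac{38}{7} \approx 5.4286$)
$b = -184 - i \sqrt{17}$ ($b = -184 - \sqrt{-5 - 12} = -184 - \sqrt{-17} = -184 - i \sqrt{17} \approx -184.0 - 4.1231 i$)
$\left(Z + b\right)^{2} = \left(\frac{38}{7} - \left(184 + i \sqrt{17}\right)\right)^{2} = \left(- \frac{1250}{7} - i \sqrt{17}\right)^{2}$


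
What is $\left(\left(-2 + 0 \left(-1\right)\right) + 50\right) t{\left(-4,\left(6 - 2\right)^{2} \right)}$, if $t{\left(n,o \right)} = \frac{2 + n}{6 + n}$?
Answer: $-48$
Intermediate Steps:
$t{\left(n,o \right)} = \frac{2 + n}{6 + n}$
$\left(\left(-2 + 0 \left(-1\right)\right) + 50\right) t{\left(-4,\left(6 - 2\right)^{2} \right)} = \left(\left(-2 + 0 \left(-1\right)\right) + 50\right) \frac{2 - 4}{6 - 4} = \left(\left(-2 + 0\right) + 50\right) \frac{1}{2} \left(-2\right) = \left(-2 + 50\right) \frac{1}{2} \left(-2\right) = 48 \left(-1\right) = -48$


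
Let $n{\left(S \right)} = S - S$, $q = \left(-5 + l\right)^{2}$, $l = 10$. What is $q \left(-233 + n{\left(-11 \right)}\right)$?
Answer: $-5825$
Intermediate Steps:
$q = 25$ ($q = \left(-5 + 10\right)^{2} = 5^{2} = 25$)
$n{\left(S \right)} = 0$
$q \left(-233 + n{\left(-11 \right)}\right) = 25 \left(-233 + 0\right) = 25 \left(-233\right) = -5825$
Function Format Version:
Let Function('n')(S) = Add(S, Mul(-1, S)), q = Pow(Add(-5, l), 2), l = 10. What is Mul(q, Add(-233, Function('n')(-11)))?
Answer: -5825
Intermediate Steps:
q = 25 (q = Pow(Add(-5, 10), 2) = Pow(5, 2) = 25)
Function('n')(S) = 0
Mul(q, Add(-233, Function('n')(-11))) = Mul(25, Add(-233, 0)) = Mul(25, -233) = -5825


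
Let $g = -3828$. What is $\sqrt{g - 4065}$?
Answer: $3 i \sqrt{877} \approx 88.843 i$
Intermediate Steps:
$\sqrt{g - 4065} = \sqrt{-3828 - 4065} = \sqrt{-7893} = 3 i \sqrt{877}$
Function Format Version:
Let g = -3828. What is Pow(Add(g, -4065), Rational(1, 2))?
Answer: Mul(3, I, Pow(877, Rational(1, 2))) ≈ Mul(88.843, I)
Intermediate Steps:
Pow(Add(g, -4065), Rational(1, 2)) = Pow(Add(-3828, -4065), Rational(1, 2)) = Pow(-7893, Rational(1, 2)) = Mul(3, I, Pow(877, Rational(1, 2)))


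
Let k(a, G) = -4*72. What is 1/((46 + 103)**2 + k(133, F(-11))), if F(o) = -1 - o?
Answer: 1/21913 ≈ 4.5635e-5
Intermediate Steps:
k(a, G) = -288
1/((46 + 103)**2 + k(133, F(-11))) = 1/((46 + 103)**2 - 288) = 1/(149**2 - 288) = 1/(22201 - 288) = 1/21913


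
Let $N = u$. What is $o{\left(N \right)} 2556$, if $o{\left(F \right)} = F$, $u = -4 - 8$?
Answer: $-30672$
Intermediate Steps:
$u = -12$ ($u = -4 - 8 = -12$)
$N = -12$
$o{\left(N \right)} 2556 = \left(-12\right) 2556 = -30672$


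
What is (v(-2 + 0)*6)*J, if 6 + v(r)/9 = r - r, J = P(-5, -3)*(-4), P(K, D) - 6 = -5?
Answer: 1296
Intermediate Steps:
P(K, D) = 1 (P(K, D) = 6 - 5 = 1)
J = -4 (J = 1*(-4) = -4)
v(r) = -54 (v(r) = -54 + 9*(r - r) = -54 + 9*0 = -54 + 0 = -54)
(v(-2 + 0)*6)*J = -54*6*(-4) = -324*(-4) = 1296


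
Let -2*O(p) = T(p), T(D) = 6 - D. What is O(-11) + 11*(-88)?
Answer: -1953/2 ≈ -976.50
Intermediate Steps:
O(p) = -3 + p/2 (O(p) = -(6 - p)/2 = -3 + p/2)
O(-11) + 11*(-88) = (-3 + (½)*(-11)) + 11*(-88) = (-3 - 11/2) - 968 = -17/2 - 968 = -1953/2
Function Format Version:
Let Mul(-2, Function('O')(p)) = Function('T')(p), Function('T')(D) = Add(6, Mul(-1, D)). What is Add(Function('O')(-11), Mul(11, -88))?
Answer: Rational(-1953, 2) ≈ -976.50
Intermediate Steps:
Function('O')(p) = Add(-3, Mul(Rational(1, 2), p)) (Function('O')(p) = Mul(Rational(-1, 2), Add(6, Mul(-1, p))) = Add(-3, Mul(Rational(1, 2), p)))
Add(Function('O')(-11), Mul(11, -88)) = Add(Add(-3, Mul(Rational(1, 2), -11)), Mul(11, -88)) = Add(Add(-3, Rational(-11, 2)), -968) = Add(Rational(-17, 2), -968) = Rational(-1953, 2)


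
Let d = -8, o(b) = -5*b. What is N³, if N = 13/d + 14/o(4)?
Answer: -804357/64000 ≈ -12.568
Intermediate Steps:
N = -93/40 (N = 13/(-8) + 14/((-5*4)) = 13*(-⅛) + 14/(-20) = -13/8 + 14*(-1/20) = -13/8 - 7/10 = -93/40 ≈ -2.3250)
N³ = (-93/40)³ = -804357/64000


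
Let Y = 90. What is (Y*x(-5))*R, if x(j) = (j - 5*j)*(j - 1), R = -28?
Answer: 302400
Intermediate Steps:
x(j) = -4*j*(-1 + j) (x(j) = (-4*j)*(-1 + j) = -4*j*(-1 + j))
(Y*x(-5))*R = (90*(4*(-5)*(1 - 1*(-5))))*(-28) = (90*(4*(-5)*(1 + 5)))*(-28) = (90*(4*(-5)*6))*(-28) = (90*(-120))*(-28) = -10800*(-28) = 302400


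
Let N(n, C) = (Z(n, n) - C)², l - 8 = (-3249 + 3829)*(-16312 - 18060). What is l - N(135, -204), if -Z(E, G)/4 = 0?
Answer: -19977368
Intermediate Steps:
Z(E, G) = 0 (Z(E, G) = -4*0 = 0)
l = -19935752 (l = 8 + (-3249 + 3829)*(-16312 - 18060) = 8 + 580*(-34372) = 8 - 19935760 = -19935752)
N(n, C) = C² (N(n, C) = (0 - C)² = (-C)² = C²)
l - N(135, -204) = -19935752 - 1*(-204)² = -19935752 - 1*41616 = -19935752 - 41616 = -19977368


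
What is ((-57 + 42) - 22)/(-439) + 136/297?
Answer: 70693/130383 ≈ 0.54220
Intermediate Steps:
((-57 + 42) - 22)/(-439) + 136/297 = (-15 - 22)*(-1/439) + 136*(1/297) = -37*(-1/439) + 136/297 = 37/439 + 136/297 = 70693/130383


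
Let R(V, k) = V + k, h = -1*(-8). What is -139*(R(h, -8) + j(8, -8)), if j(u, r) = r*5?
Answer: 5560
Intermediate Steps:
h = 8
j(u, r) = 5*r
-139*(R(h, -8) + j(8, -8)) = -139*((8 - 8) + 5*(-8)) = -139*(0 - 40) = -139*(-40) = 5560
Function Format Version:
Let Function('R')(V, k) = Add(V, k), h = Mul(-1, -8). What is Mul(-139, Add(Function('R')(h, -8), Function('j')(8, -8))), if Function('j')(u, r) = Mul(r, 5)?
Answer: 5560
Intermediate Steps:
h = 8
Function('j')(u, r) = Mul(5, r)
Mul(-139, Add(Function('R')(h, -8), Function('j')(8, -8))) = Mul(-139, Add(Add(8, -8), Mul(5, -8))) = Mul(-139, Add(0, -40)) = Mul(-139, -40) = 5560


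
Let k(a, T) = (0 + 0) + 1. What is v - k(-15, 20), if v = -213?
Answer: -214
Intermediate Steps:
k(a, T) = 1 (k(a, T) = 0 + 1 = 1)
v - k(-15, 20) = -213 - 1*1 = -213 - 1 = -214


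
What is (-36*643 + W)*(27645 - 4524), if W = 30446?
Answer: 168737058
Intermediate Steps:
(-36*643 + W)*(27645 - 4524) = (-36*643 + 30446)*(27645 - 4524) = (-23148 + 30446)*23121 = 7298*23121 = 168737058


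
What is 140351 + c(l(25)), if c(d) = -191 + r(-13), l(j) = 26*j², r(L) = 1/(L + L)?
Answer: 3644159/26 ≈ 1.4016e+5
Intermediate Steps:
r(L) = 1/(2*L)
c(d) = -4967/26 (c(d) = -191 + (½)/(-13) = -191 + (½)*(-1/13) = -191 - 1/26 = -4967/26)
140351 + c(l(25)) = 140351 - 4967/26 = 3644159/26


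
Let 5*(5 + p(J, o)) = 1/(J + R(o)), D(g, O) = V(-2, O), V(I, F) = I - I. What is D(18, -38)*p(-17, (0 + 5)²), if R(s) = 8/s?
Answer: 0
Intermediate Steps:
V(I, F) = 0
D(g, O) = 0
p(J, o) = -5 + 1/(5*(J + 8/o))
D(18, -38)*p(-17, (0 + 5)²) = 0*((-200 + (0 + 5)² - 25*(-17)*(0 + 5)²)/(5*(8 - 17*(0 + 5)²))) = 0*((-200 + 5² - 25*(-17)*5²)/(5*(8 - 17*5²))) = 0*((-200 + 25 - 25*(-17)*25)/(5*(8 - 17*25))) = 0*((-200 + 25 + 10625)/(5*(8 - 425))) = 0*((⅕)*10450/(-417)) = 0*((⅕)*(-1/417)*10450) = 0*(-2090/417) = 0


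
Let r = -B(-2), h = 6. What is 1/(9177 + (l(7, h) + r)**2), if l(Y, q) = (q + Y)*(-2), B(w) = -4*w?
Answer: 1/10333 ≈ 9.6777e-5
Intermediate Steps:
r = -8 (r = -(-4)*(-2) = -1*8 = -8)
l(Y, q) = -2*Y - 2*q (l(Y, q) = (Y + q)*(-2) = -2*Y - 2*q)
1/(9177 + (l(7, h) + r)**2) = 1/(9177 + ((-2*7 - 2*6) - 8)**2) = 1/(9177 + ((-14 - 12) - 8)**2) = 1/(9177 + (-26 - 8)**2) = 1/(9177 + (-34)**2) = 1/(9177 + 1156) = 1/10333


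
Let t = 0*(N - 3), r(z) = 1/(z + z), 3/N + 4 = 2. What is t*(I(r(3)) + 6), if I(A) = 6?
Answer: 0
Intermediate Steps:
N = -3/2 (N = 3/(-4 + 2) = 3/(-2) = 3*(-½) = -3/2 ≈ -1.5000)
r(z) = 1/(2*z)
t = 0 (t = 0*(-3/2 - 3) = 0*(-9/2) = 0)
t*(I(r(3)) + 6) = 0*(6 + 6) = 0*12 = 0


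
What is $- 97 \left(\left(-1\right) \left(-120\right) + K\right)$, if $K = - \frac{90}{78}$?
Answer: $- \frac{149865}{13} \approx -11528.0$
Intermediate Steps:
$K = - \frac{15}{13}$ ($K = \left(-90\right) \frac{1}{78} = - \frac{15}{13} \approx -1.1538$)
$- 97 \left(\left(-1\right) \left(-120\right) + K\right) = - 97 \left(\left(-1\right) \left(-120\right) - \frac{15}{13}\right) = - 97 \left(120 - \frac{15}{13}\right) = \left(-97\right) \frac{1545}{13} = - \frac{149865}{13}$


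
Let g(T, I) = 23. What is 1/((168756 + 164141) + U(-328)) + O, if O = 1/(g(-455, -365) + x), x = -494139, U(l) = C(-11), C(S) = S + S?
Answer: 161241/164478863500 ≈ 9.8032e-7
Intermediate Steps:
C(S) = 2*S
U(l) = -22 (U(l) = 2*(-11) = -22)
O = -1/494116 (O = 1/(23 - 494139) = 1/(-494116) = -1/494116 ≈ -2.0238e-6)
1/((168756 + 164141) + U(-328)) + O = 1/((168756 + 164141) - 22) - 1/494116 = 1/(332897 - 22) - 1/494116 = 1/332875 - 1/494116 = 161241/164478863500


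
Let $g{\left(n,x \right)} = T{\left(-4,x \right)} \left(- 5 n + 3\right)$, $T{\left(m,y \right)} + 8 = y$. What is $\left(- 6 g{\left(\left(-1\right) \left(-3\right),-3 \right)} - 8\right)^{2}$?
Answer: $640000$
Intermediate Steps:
$T{\left(m,y \right)} = -8 + y$
$g{\left(n,x \right)} = \left(-8 + x\right) \left(3 - 5 n\right)$ ($g{\left(n,x \right)} = \left(-8 + x\right) \left(- 5 n + 3\right) = \left(-8 + x\right) \left(3 - 5 n\right)$)
$\left(- 6 g{\left(\left(-1\right) \left(-3\right),-3 \right)} - 8\right)^{2} = \left(- 6 \left(- \left(-8 - 3\right) \left(-3 + 5 \left(\left(-1\right) \left(-3\right)\right)\right)\right) - 8\right)^{2} = \left(- 6 \left(\left(-1\right) \left(-11\right) \left(-3 + 5 \cdot 3\right)\right) - 8\right)^{2} = \left(- 6 \left(\left(-1\right) \left(-11\right) \left(-3 + 15\right)\right) - 8\right)^{2} = \left(- 6 \left(\left(-1\right) \left(-11\right) 12\right) - 8\right)^{2} = \left(\left(-6\right) 132 - 8\right)^{2} = \left(-792 - 8\right)^{2} = \left(-800\right)^{2} = 640000$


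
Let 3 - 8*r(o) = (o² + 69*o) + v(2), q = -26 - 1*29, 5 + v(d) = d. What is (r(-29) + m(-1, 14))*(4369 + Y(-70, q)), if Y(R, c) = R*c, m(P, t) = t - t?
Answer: 4791677/4 ≈ 1.1979e+6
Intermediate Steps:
v(d) = -5 + d
q = -55 (q = -26 - 29 = -55)
m(P, t) = 0
r(o) = ¾ - 69*o/8 - o²/8 (r(o) = 3/8 - ((o² + 69*o) + (-5 + 2))/8 = 3/8 - ((o² + 69*o) - 3)/8 = 3/8 - (-3 + o² + 69*o)/8 = 3/8 + (3/8 - 69*o/8 - o²/8) = ¾ - 69*o/8 - o²/8)
(r(-29) + m(-1, 14))*(4369 + Y(-70, q)) = ((¾ - 69/8*(-29) - ⅛*(-29)²) + 0)*(4369 - 70*(-55)) = ((¾ + 2001/8 - ⅛*841) + 0)*(4369 + 3850) = ((¾ + 2001/8 - 841/8) + 0)*8219 = (583/4 + 0)*8219 = (583/4)*8219 = 4791677/4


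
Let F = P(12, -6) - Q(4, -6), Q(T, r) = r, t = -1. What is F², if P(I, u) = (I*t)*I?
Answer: 19044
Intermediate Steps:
P(I, u) = -I² (P(I, u) = (I*(-1))*I = (-I)*I = -I²)
F = -138 (F = -1*12² - 1*(-6) = -1*144 + 6 = -144 + 6 = -138)
F² = (-138)² = 19044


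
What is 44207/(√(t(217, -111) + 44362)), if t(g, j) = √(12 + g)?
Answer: 44207/√(44362 + √229) ≈ 209.85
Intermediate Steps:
44207/(√(t(217, -111) + 44362)) = 44207/(√(√(12 + 217) + 44362)) = 44207/(√(√229 + 44362)) = 44207/(√(44362 + √229)) = 44207/√(44362 + √229)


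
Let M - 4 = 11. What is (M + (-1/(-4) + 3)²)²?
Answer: 167281/256 ≈ 653.44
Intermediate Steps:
M = 15 (M = 4 + 11 = 15)
(M + (-1/(-4) + 3)²)² = (15 + (-1/(-4) + 3)²)² = (15 + (-1*(-¼) + 3)²)² = (15 + (¼ + 3)²)² = (15 + (13/4)²)² = (15 + 169/16)² = (409/16)² = 167281/256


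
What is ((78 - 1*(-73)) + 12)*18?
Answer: 2934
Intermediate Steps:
((78 - 1*(-73)) + 12)*18 = ((78 + 73) + 12)*18 = (151 + 12)*18 = 163*18 = 2934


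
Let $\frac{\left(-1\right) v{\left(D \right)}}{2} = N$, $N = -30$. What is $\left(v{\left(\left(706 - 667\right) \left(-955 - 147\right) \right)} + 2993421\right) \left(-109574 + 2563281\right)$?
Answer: $7345125284067$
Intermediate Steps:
$v{\left(D \right)} = 60$ ($v{\left(D \right)} = \left(-2\right) \left(-30\right) = 60$)
$\left(v{\left(\left(706 - 667\right) \left(-955 - 147\right) \right)} + 2993421\right) \left(-109574 + 2563281\right) = \left(60 + 2993421\right) \left(-109574 + 2563281\right) = 2993481 \cdot 2453707 = 7345125284067$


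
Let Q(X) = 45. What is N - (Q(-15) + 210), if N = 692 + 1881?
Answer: 2318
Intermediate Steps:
N = 2573
N - (Q(-15) + 210) = 2573 - (45 + 210) = 2573 - 1*255 = 2573 - 255 = 2318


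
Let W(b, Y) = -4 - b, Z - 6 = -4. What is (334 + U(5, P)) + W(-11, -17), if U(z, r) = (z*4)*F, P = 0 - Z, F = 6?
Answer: 461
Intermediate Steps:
Z = 2 (Z = 6 - 4 = 2)
P = -2 (P = 0 - 1*2 = 0 - 2 = -2)
U(z, r) = 24*z (U(z, r) = (z*4)*6 = (4*z)*6 = 24*z)
(334 + U(5, P)) + W(-11, -17) = (334 + 24*5) + (-4 - 1*(-11)) = (334 + 120) + (-4 + 11) = 454 + 7 = 461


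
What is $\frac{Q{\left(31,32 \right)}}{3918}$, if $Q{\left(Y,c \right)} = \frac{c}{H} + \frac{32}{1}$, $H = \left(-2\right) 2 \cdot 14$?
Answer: $\frac{110}{13713} \approx 0.0080216$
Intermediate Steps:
$H = -56$ ($H = \left(-4\right) 14 = -56$)
$Q{\left(Y,c \right)} = 32 - \frac{c}{56}$ ($Q{\left(Y,c \right)} = \frac{c}{-56} + \frac{32}{1} = c \left(- \frac{1}{56}\right) + 32 \cdot 1 = - \frac{c}{56} + 32 = 32 - \frac{c}{56}$)
$\frac{Q{\left(31,32 \right)}}{3918} = \frac{32 - \frac{4}{7}}{3918} = \left(32 - \frac{4}{7}\right) \frac{1}{3918} = \frac{220}{7} \cdot \frac{1}{3918} = \frac{110}{13713}$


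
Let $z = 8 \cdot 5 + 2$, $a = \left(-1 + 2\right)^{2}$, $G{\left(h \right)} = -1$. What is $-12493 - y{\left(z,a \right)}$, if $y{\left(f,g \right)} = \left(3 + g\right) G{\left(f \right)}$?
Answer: $-12489$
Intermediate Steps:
$a = 1$ ($a = 1^{2} = 1$)
$z = 42$ ($z = 40 + 2 = 42$)
$y{\left(f,g \right)} = -3 - g$ ($y{\left(f,g \right)} = \left(3 + g\right) \left(-1\right) = -3 - g$)
$-12493 - y{\left(z,a \right)} = -12493 - \left(-3 - 1\right) = -12493 - -4 = -12493 + 4 = -12489$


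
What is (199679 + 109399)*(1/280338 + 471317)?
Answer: 6806313019917411/46723 ≈ 1.4567e+11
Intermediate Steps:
(199679 + 109399)*(1/280338 + 471317) = 309078*(1/280338 + 471317) = 309078*(132128065147/280338) = 6806313019917411/46723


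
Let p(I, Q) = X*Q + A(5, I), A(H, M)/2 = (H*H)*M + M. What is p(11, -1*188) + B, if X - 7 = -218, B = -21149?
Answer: 19091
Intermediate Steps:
X = -211 (X = 7 - 218 = -211)
A(H, M) = 2*M + 2*M*H² (A(H, M) = 2*((H*H)*M + M) = 2*(H²*M + M) = 2*(M*H² + M) = 2*(M + M*H²) = 2*M + 2*M*H²)
p(I, Q) = -211*Q + 52*I (p(I, Q) = -211*Q + 2*I*(1 + 5²) = -211*Q + 2*I*(1 + 25) = -211*Q + 2*I*26 = -211*Q + 52*I)
p(11, -1*188) + B = (-(-211)*188 + 52*11) - 21149 = (-211*(-188) + 572) - 21149 = (39668 + 572) - 21149 = 40240 - 21149 = 19091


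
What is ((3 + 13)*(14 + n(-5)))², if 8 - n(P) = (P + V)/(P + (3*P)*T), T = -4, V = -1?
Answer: 378535936/3025 ≈ 1.2514e+5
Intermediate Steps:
n(P) = 8 + (-1 + P)/(11*P) (n(P) = 8 - (P - 1)/(P + (3*P)*(-4)) = 8 - (-1 + P)/(P - 12*P) = 8 - (-1 + P)/((-11*P)) = 8 - (-1 + P)*(-1/(11*P)) = 8 - (-1)*(-1 + P)/(11*P) = 8 + (-1 + P)/(11*P))
((3 + 13)*(14 + n(-5)))² = ((3 + 13)*(14 + (1/11)*(-1 + 89*(-5))/(-5)))² = (16*(14 + (1/11)*(-⅕)*(-1 - 445)))² = (16*(14 + (1/11)*(-⅕)*(-446)))² = (16*(14 + 446/55))² = (16*(1216/55))² = (19456/55)² = 378535936/3025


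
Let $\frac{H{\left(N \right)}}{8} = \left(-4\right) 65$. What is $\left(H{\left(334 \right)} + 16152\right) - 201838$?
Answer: $-187766$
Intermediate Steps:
$H{\left(N \right)} = -2080$ ($H{\left(N \right)} = 8 \left(\left(-4\right) 65\right) = 8 \left(-260\right) = -2080$)
$\left(H{\left(334 \right)} + 16152\right) - 201838 = \left(-2080 + 16152\right) - 201838 = 14072 - 201838 = -187766$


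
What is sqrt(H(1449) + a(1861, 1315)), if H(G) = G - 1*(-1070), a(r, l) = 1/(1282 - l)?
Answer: sqrt(2743158)/33 ≈ 50.189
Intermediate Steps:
H(G) = 1070 + G (H(G) = G + 1070 = 1070 + G)
sqrt(H(1449) + a(1861, 1315)) = sqrt((1070 + 1449) - 1/(-1282 + 1315)) = sqrt(2519 - 1/33) = sqrt(83126/33) = sqrt(2743158)/33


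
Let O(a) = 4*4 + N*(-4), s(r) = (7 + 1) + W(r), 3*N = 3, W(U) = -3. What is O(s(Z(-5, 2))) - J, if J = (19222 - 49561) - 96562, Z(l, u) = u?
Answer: 126913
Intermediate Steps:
J = -126901 (J = -30339 - 96562 = -126901)
N = 1 (N = (⅓)*3 = 1)
s(r) = 5 (s(r) = (7 + 1) - 3 = 8 - 3 = 5)
O(a) = 12 (O(a) = 4*4 + 1*(-4) = 16 - 4 = 12)
O(s(Z(-5, 2))) - J = 12 - 1*(-126901) = 12 + 126901 = 126913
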